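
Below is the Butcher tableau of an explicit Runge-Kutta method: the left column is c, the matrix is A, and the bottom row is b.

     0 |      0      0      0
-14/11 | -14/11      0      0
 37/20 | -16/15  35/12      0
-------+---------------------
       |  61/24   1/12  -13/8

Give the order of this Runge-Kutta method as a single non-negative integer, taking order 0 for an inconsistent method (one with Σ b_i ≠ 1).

b = (61/24, 1/12, -13/8)
c = (0, -14/11, 37/20)
Ac = (0, 0, -245/66)
Σ b_i: 61/24·1 + 1/12·1 + (-13/8)·1 = 1 ✓
b·c: 1/12·(-14/11) + (-13/8)·37/20 = -16433/5280 ≠ 1/2 ⇒ order 1.

1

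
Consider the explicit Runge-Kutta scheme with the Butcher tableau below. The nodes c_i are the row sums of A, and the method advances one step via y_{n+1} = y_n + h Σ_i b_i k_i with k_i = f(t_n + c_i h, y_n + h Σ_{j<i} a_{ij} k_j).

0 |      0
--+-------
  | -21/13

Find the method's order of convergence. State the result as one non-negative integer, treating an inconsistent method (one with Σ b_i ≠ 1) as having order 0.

0

b = (-21/13)
c = (0)
Σ b_i: (-21/13)·1 = -21/13 ≠ 1 ⇒ order 0.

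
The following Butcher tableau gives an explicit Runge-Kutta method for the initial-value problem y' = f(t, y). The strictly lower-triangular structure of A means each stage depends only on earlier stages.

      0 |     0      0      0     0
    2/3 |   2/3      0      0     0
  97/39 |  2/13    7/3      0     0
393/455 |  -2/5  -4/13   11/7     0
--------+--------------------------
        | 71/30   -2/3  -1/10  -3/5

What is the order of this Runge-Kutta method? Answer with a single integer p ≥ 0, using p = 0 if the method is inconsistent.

1

b = (71/30, -2/3, -1/10, -3/5)
c = (0, 2/3, 97/39, 393/455)
Ac = (0, 0, 14/9, 337/91)
Σ b_i: 71/30·1 + (-2/3)·1 + (-1/10)·1 + (-3/5)·1 = 1 ✓
b·c: (-2/3)·2/3 + (-1/10)·97/39 + (-3/5)·393/455 = -49607/40950 ≠ 1/2 ⇒ order 1.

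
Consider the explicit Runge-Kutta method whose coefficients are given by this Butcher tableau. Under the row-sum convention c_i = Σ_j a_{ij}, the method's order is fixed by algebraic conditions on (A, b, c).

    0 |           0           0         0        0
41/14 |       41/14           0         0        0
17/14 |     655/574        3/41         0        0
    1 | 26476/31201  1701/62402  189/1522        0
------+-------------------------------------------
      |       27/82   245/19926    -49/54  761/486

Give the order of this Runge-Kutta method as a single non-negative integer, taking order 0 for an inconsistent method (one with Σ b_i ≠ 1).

4

b = (27/82, 245/19926, -49/54, 761/486)
c = (0, 41/14, 17/14, 1)
Ac = (0, 0, 3/14, 351/1522)
Σ b_i: 27/82·1 + 245/19926·1 + (-49/54)·1 + 761/486·1 = 1 ✓
b·c: 245/19926·41/14 + (-49/54)·17/14 + 761/486·1 = 1/2 ✓
b·c²: 245/19926·1681/196 + (-49/54)·289/196 + 761/486·1 = 1/3 ✓
b·Ac: (-49/54)·3/14 + 761/486·351/1522 = 1/6 ✓
b·c³: 245/19926·68921/2744 + (-49/54)·4913/2744 + 761/486·1 = 1/4 ✓
b·(c∘Ac): (-49/54)·51/196 + 761/486·351/1522 = 1/8 ✓
b·Ac²: (-49/54)·123/196 + 761/486·1269/3044 = 1/12 ✓
b·A²c: 761/486·81/3044 = 1/24 ✓; 4 stages ⇒ order 4.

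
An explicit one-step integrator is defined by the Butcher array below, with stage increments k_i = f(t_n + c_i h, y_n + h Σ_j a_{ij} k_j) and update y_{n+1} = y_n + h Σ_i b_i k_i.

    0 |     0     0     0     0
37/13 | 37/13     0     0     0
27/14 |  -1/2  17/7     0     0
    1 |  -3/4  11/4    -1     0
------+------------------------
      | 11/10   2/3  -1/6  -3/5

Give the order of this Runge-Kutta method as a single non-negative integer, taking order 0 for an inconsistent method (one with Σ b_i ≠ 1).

1

b = (11/10, 2/3, -1/6, -3/5)
c = (0, 37/13, 27/14, 1)
Ac = (0, 0, 629/91, 2147/364)
Σ b_i: 11/10·1 + 2/3·1 + (-1/6)·1 + (-3/5)·1 = 1 ✓
b·c: 2/3·37/13 + (-1/6)·27/14 + (-3/5)·1 = 5329/5460 ≠ 1/2 ⇒ order 1.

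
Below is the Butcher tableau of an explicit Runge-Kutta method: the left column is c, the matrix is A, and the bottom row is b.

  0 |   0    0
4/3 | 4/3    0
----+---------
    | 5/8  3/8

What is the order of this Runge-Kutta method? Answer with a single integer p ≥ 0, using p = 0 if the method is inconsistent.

2

b = (5/8, 3/8)
c = (0, 4/3)
Σ b_i: 5/8·1 + 3/8·1 = 1 ✓
b·c: 3/8·4/3 = 1/2 ✓; 2 stages ⇒ order 2.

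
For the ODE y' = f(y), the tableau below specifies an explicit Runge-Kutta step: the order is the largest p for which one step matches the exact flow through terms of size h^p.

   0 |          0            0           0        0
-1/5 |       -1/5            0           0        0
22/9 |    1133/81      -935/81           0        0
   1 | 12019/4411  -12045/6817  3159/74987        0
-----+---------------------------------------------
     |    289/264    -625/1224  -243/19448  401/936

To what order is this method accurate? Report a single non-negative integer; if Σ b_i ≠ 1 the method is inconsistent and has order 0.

4

b = (289/264, -625/1224, -243/19448, 401/936)
c = (0, -1/5, 22/9, 1)
Ac = (0, 0, 187/81, 183/401)
Σ b_i: 289/264·1 + (-625/1224)·1 + (-243/19448)·1 + 401/936·1 = 1 ✓
b·c: (-625/1224)·(-1/5) + (-243/19448)·22/9 + 401/936·1 = 1/2 ✓
b·c²: (-625/1224)·1/25 + (-243/19448)·484/81 + 401/936·1 = 1/3 ✓
b·Ac: (-243/19448)·187/81 + 401/936·183/401 = 1/6 ✓
b·c³: (-625/1224)·(-1/125) + (-243/19448)·10648/729 + 401/936·1 = 1/4 ✓
b·(c∘Ac): (-243/19448)·4114/729 + 401/936·183/401 = 1/8 ✓
b·Ac²: (-243/19448)·(-187/405) + 401/936·363/2005 = 1/12 ✓
b·A²c: 401/936·39/401 = 1/24 ✓; 4 stages ⇒ order 4.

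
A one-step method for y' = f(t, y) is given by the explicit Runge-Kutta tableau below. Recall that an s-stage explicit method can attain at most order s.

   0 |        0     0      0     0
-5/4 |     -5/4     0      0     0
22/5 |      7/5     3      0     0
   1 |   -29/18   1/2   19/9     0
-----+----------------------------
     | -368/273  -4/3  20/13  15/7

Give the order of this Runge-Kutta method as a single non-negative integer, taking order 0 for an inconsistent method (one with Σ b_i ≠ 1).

b = (-368/273, -4/3, 20/13, 15/7)
c = (0, -5/4, 22/5, 1)
Ac = (0, 0, -15/4, 3119/360)
Σ b_i: (-368/273)·1 + (-4/3)·1 + 20/13·1 + 15/7·1 = 1 ✓
b·c: (-4/3)·(-5/4) + 20/13·22/5 + 15/7·1 = 2888/273 ≠ 1/2 ⇒ order 1.

1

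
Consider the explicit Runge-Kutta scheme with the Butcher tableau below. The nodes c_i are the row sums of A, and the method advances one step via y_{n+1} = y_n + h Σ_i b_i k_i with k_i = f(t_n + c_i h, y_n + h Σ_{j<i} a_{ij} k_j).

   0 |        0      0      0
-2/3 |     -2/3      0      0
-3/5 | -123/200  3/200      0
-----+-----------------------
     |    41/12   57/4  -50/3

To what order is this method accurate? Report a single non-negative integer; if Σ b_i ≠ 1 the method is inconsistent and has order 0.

3

b = (41/12, 57/4, -50/3)
c = (0, -2/3, -3/5)
Ac = (0, 0, -1/100)
Σ b_i: 41/12·1 + 57/4·1 + (-50/3)·1 = 1 ✓
b·c: 57/4·(-2/3) + (-50/3)·(-3/5) = 1/2 ✓
b·c²: 57/4·4/9 + (-50/3)·9/25 = 1/3 ✓
b·Ac: (-50/3)·(-1/100) = 1/6 ✓; 3 stages ⇒ order 3.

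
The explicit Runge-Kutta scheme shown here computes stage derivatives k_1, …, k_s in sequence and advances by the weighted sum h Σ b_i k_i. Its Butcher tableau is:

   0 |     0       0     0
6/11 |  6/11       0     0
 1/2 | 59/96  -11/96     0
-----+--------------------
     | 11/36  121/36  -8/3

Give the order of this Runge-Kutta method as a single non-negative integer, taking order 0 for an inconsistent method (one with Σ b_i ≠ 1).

3

b = (11/36, 121/36, -8/3)
c = (0, 6/11, 1/2)
Ac = (0, 0, -1/16)
Σ b_i: 11/36·1 + 121/36·1 + (-8/3)·1 = 1 ✓
b·c: 121/36·6/11 + (-8/3)·1/2 = 1/2 ✓
b·c²: 121/36·36/121 + (-8/3)·1/4 = 1/3 ✓
b·Ac: (-8/3)·(-1/16) = 1/6 ✓; 3 stages ⇒ order 3.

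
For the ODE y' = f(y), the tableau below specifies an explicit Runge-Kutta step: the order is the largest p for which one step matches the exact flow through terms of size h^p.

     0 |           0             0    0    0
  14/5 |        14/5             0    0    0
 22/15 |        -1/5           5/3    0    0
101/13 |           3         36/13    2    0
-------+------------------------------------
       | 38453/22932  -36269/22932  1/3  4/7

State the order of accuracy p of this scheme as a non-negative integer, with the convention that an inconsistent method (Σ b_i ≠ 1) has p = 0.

2

b = (38453/22932, -36269/22932, 1/3, 4/7)
c = (0, 14/5, 22/15, 101/13)
Ac = (0, 0, 14/3, 2084/195)
Σ b_i: 38453/22932·1 + (-36269/22932)·1 + 1/3·1 + 4/7·1 = 1 ✓
b·c: (-36269/22932)·14/5 + 1/3·22/15 + 4/7·101/13 = 1/2 ✓
b·c²: (-36269/22932)·196/25 + 1/3·484/225 + 4/7·10201/169 = 3642767/159705 ≠ 1/3 ⇒ order 2.
b·Ac: 1/3·14/3 + 4/7·2084/195 = 31378/4095 ≠ 1/6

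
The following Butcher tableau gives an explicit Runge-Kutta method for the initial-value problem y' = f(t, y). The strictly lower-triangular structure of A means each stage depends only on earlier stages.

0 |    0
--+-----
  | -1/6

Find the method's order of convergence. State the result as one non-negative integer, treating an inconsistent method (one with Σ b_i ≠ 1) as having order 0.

0

b = (-1/6)
c = (0)
Σ b_i: (-1/6)·1 = -1/6 ≠ 1 ⇒ order 0.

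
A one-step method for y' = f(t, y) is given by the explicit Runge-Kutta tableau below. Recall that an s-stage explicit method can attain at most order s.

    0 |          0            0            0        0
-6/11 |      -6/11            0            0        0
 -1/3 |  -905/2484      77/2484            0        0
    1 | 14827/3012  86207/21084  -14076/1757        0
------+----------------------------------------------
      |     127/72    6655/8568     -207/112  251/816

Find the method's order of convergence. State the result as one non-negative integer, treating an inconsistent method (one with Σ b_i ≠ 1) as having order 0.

4

b = (127/72, 6655/8568, -207/112, 251/816)
c = (0, -6/11, -1/3, 1)
Ac = (0, 0, -7/414, 221/502)
Σ b_i: 127/72·1 + 6655/8568·1 + (-207/112)·1 + 251/816·1 = 1 ✓
b·c: 6655/8568·(-6/11) + (-207/112)·(-1/3) + 251/816·1 = 1/2 ✓
b·c²: 6655/8568·36/121 + (-207/112)·1/9 + 251/816·1 = 1/3 ✓
b·Ac: (-207/112)·(-7/414) + 251/816·221/502 = 1/6 ✓
b·c³: 6655/8568·(-216/1331) + (-207/112)·(-1/27) + 251/816·1 = 1/4 ✓
b·(c∘Ac): (-207/112)·7/1242 + 251/816·221/502 = 1/8 ✓
b·Ac²: (-207/112)·7/759 + 251/816·901/2761 = 1/12 ✓
b·A²c: 251/816·34/251 = 1/24 ✓; 4 stages ⇒ order 4.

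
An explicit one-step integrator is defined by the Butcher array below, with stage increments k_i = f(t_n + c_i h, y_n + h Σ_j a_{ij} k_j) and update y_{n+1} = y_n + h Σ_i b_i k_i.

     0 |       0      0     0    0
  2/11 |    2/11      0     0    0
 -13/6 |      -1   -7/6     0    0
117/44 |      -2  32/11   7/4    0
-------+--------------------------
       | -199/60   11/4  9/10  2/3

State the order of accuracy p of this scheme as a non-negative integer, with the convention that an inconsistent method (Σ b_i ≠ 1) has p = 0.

b = (-199/60, 11/4, 9/10, 2/3)
c = (0, 2/11, -13/6, 117/44)
Ac = (0, 0, -7/33, -9475/2904)
Σ b_i: (-199/60)·1 + 11/4·1 + 9/10·1 + 2/3·1 = 1 ✓
b·c: 11/4·2/11 + 9/10·(-13/6) + 2/3·117/44 = 71/220 ≠ 1/2 ⇒ order 1.

1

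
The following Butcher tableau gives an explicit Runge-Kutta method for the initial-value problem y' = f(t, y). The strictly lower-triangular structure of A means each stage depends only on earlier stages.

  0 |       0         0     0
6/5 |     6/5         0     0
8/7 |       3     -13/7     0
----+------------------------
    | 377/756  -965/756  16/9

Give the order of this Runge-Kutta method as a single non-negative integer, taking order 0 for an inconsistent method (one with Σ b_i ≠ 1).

b = (377/756, -965/756, 16/9)
c = (0, 6/5, 8/7)
Ac = (0, 0, -78/35)
Σ b_i: 377/756·1 + (-965/756)·1 + 16/9·1 = 1 ✓
b·c: (-965/756)·6/5 + 16/9·8/7 = 1/2 ✓
b·c²: (-965/756)·36/25 + 16/9·64/49 = 1067/2205 ≠ 1/3 ⇒ order 2.
b·Ac: 16/9·(-78/35) = -416/105 ≠ 1/6

2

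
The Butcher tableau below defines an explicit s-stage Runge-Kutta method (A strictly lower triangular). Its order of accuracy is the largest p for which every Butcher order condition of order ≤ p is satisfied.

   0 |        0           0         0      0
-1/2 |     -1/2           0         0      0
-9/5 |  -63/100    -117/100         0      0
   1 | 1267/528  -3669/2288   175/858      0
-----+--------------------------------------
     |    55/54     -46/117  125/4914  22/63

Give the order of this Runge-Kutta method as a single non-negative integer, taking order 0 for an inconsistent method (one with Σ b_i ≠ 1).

b = (55/54, -46/117, 125/4914, 22/63)
c = (0, -1/2, -9/5, 1)
Ac = (0, 0, 117/200, 153/352)
Σ b_i: 55/54·1 + (-46/117)·1 + 125/4914·1 + 22/63·1 = 1 ✓
b·c: (-46/117)·(-1/2) + 125/4914·(-9/5) + 22/63·1 = 1/2 ✓
b·c²: (-46/117)·1/4 + 125/4914·81/25 + 22/63·1 = 1/3 ✓
b·Ac: 125/4914·117/200 + 22/63·153/352 = 1/6 ✓
b·c³: (-46/117)·(-1/8) + 125/4914·(-729/125) + 22/63·1 = 1/4 ✓
b·(c∘Ac): 125/4914·(-1053/1000) + 22/63·153/352 = 1/8 ✓
b·Ac²: 125/4914·(-117/400) + 22/63·183/704 = 1/12 ✓
b·A²c: 22/63·21/176 = 1/24 ✓; 4 stages ⇒ order 4.

4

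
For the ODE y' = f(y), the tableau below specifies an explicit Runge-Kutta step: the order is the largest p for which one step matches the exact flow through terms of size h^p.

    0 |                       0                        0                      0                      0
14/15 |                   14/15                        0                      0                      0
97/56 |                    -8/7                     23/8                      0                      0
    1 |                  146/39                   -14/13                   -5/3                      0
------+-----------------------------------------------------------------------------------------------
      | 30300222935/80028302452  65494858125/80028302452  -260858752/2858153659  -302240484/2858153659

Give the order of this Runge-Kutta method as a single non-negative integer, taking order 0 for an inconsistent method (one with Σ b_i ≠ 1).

3

b = (30300222935/80028302452, 65494858125/80028302452, -260858752/2858153659, -302240484/2858153659)
c = (0, 14/15, 97/56, 1)
Ac = (0, 0, 161/60, -14167/3640)
Σ b_i: 30300222935/80028302452·1 + 65494858125/80028302452·1 + (-260858752/2858153659)·1 + (-302240484/2858153659)·1 = 1 ✓
b·c: 65494858125/80028302452·14/15 + (-260858752/2858153659)·97/56 + (-302240484/2858153659)·1 = 1/2 ✓
b·c²: 65494858125/80028302452·196/225 + (-260858752/2858153659)·9409/3136 + (-302240484/2858153659)·1 = 1/3 ✓
b·Ac: (-260858752/2858153659)·161/60 + (-302240484/2858153659)·(-14167/3640) = 1/6 ✓
b·c³: 65494858125/80028302452·2744/3375 + (-260858752/2858153659)·912673/175616 + (-302240484/2858153659)·1 = 61452261865/720254722068 ≠ 1/4 ⇒ order 3.
b·(c∘Ac): (-260858752/2858153659)·2231/480 + (-302240484/2858153659)·(-14167/3640) = -1083594401/85744609770 ≠ 1/8
b·Ac²: (-260858752/2858153659)·1127/450 + (-302240484/2858153659)·(-54474059/9172800) = 5753636465461/14405094441360 ≠ 1/12
b·A²c: (-302240484/2858153659)·(-161/36) = 1351686609/2858153659 ≠ 1/24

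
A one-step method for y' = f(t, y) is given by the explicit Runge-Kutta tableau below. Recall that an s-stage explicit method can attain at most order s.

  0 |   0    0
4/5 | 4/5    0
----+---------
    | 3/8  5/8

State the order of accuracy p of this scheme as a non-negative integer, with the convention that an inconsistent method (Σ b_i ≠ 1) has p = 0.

b = (3/8, 5/8)
c = (0, 4/5)
Σ b_i: 3/8·1 + 5/8·1 = 1 ✓
b·c: 5/8·4/5 = 1/2 ✓; 2 stages ⇒ order 2.

2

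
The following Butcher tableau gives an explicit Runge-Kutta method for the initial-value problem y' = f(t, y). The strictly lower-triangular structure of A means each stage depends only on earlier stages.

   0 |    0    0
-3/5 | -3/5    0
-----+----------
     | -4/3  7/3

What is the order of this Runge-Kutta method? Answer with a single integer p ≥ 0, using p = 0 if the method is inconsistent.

b = (-4/3, 7/3)
c = (0, -3/5)
Σ b_i: (-4/3)·1 + 7/3·1 = 1 ✓
b·c: 7/3·(-3/5) = -7/5 ≠ 1/2 ⇒ order 1.

1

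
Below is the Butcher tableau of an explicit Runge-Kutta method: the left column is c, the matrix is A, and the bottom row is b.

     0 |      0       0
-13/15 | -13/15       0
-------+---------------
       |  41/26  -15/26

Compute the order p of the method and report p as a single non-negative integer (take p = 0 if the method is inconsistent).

2

b = (41/26, -15/26)
c = (0, -13/15)
Σ b_i: 41/26·1 + (-15/26)·1 = 1 ✓
b·c: (-15/26)·(-13/15) = 1/2 ✓; 2 stages ⇒ order 2.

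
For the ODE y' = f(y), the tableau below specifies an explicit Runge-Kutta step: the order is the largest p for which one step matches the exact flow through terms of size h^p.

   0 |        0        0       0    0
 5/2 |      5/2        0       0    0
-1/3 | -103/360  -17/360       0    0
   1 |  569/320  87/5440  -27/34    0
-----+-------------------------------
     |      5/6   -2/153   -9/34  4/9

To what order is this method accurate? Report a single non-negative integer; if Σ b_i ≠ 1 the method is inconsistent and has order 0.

b = (5/6, -2/153, -9/34, 4/9)
c = (0, 5/2, -1/3, 1)
Ac = (0, 0, -17/144, 39/128)
Σ b_i: 5/6·1 + (-2/153)·1 + (-9/34)·1 + 4/9·1 = 1 ✓
b·c: (-2/153)·5/2 + (-9/34)·(-1/3) + 4/9·1 = 1/2 ✓
b·c²: (-2/153)·25/4 + (-9/34)·1/9 + 4/9·1 = 1/3 ✓
b·Ac: (-9/34)·(-17/144) + 4/9·39/128 = 1/6 ✓
b·c³: (-2/153)·125/8 + (-9/34)·(-1/27) + 4/9·1 = 1/4 ✓
b·(c∘Ac): (-9/34)·17/432 + 4/9·39/128 = 1/8 ✓
b·Ac²: (-9/34)·(-85/288) + 4/9·3/256 = 1/12 ✓
b·A²c: 4/9·3/32 = 1/24 ✓; 4 stages ⇒ order 4.

4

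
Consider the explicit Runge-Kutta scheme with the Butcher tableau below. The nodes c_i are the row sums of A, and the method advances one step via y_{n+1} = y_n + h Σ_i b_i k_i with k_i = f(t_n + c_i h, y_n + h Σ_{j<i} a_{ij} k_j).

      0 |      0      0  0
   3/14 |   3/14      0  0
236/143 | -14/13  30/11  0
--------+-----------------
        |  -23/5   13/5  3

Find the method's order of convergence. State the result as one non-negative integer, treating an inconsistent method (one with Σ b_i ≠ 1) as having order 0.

b = (-23/5, 13/5, 3)
c = (0, 3/14, 236/143)
Ac = (0, 0, 45/77)
Σ b_i: (-23/5)·1 + 13/5·1 + 3·1 = 1 ✓
b·c: 13/5·3/14 + 3·236/143 = 55137/10010 ≠ 1/2 ⇒ order 1.

1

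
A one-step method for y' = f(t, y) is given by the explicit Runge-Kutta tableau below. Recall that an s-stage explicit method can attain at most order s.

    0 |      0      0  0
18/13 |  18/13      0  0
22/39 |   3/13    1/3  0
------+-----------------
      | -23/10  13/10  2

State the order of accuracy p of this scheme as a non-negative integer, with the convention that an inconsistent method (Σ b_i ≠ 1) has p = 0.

b = (-23/10, 13/10, 2)
c = (0, 18/13, 22/39)
Ac = (0, 0, 6/13)
Σ b_i: (-23/10)·1 + 13/10·1 + 2·1 = 1 ✓
b·c: 13/10·18/13 + 2·22/39 = 571/195 ≠ 1/2 ⇒ order 1.

1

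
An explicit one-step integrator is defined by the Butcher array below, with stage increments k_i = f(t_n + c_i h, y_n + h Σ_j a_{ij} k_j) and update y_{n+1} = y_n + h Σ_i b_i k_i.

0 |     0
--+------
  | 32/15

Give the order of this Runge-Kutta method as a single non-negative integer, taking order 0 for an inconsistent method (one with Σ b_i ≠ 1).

0

b = (32/15)
c = (0)
Σ b_i: 32/15·1 = 32/15 ≠ 1 ⇒ order 0.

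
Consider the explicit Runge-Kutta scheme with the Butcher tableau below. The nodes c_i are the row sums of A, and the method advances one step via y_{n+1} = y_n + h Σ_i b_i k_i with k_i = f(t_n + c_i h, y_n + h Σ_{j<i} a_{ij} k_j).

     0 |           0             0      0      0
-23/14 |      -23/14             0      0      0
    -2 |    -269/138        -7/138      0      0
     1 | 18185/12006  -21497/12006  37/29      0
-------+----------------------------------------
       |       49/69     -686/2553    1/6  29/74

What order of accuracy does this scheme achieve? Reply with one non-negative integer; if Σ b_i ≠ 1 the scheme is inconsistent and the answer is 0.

b = (49/69, -686/2553, 1/6, 29/74)
c = (0, -23/14, -2, 1)
Ac = (0, 0, 1/12, 407/1044)
Σ b_i: 49/69·1 + (-686/2553)·1 + 1/6·1 + 29/74·1 = 1 ✓
b·c: (-686/2553)·(-23/14) + 1/6·(-2) + 29/74·1 = 1/2 ✓
b·c²: (-686/2553)·529/196 + 1/6·4 + 29/74·1 = 1/3 ✓
b·Ac: 1/6·1/12 + 29/74·407/1044 = 1/6 ✓
b·c³: (-686/2553)·(-12167/2744) + 1/6·(-8) + 29/74·1 = 1/4 ✓
b·(c∘Ac): 1/6·(-1/6) + 29/74·407/1044 = 1/8 ✓
b·Ac²: 1/6·(-23/168) + 29/74·3959/14616 = 1/12 ✓
b·A²c: 29/74·37/348 = 1/24 ✓; 4 stages ⇒ order 4.

4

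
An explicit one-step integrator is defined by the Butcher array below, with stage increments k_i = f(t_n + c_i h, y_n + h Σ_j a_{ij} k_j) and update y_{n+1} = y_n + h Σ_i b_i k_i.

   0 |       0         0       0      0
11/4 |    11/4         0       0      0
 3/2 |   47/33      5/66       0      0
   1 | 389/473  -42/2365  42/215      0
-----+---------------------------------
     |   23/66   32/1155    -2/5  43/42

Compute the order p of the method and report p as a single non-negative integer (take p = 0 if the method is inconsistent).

4

b = (23/66, 32/1155, -2/5, 43/42)
c = (0, 11/4, 3/2, 1)
Ac = (0, 0, 5/24, 21/86)
Σ b_i: 23/66·1 + 32/1155·1 + (-2/5)·1 + 43/42·1 = 1 ✓
b·c: 32/1155·11/4 + (-2/5)·3/2 + 43/42·1 = 1/2 ✓
b·c²: 32/1155·121/16 + (-2/5)·9/4 + 43/42·1 = 1/3 ✓
b·Ac: (-2/5)·5/24 + 43/42·21/86 = 1/6 ✓
b·c³: 32/1155·1331/64 + (-2/5)·27/8 + 43/42·1 = 1/4 ✓
b·(c∘Ac): (-2/5)·5/16 + 43/42·21/86 = 1/8 ✓
b·Ac²: (-2/5)·55/96 + 43/42·105/344 = 1/12 ✓
b·A²c: 43/42·7/172 = 1/24 ✓; 4 stages ⇒ order 4.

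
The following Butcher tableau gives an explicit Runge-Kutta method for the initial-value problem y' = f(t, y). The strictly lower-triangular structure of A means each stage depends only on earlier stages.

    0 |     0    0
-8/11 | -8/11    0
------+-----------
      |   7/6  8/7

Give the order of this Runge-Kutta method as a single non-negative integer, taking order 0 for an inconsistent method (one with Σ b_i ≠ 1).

b = (7/6, 8/7)
c = (0, -8/11)
Σ b_i: 7/6·1 + 8/7·1 = 97/42 ≠ 1 ⇒ order 0.

0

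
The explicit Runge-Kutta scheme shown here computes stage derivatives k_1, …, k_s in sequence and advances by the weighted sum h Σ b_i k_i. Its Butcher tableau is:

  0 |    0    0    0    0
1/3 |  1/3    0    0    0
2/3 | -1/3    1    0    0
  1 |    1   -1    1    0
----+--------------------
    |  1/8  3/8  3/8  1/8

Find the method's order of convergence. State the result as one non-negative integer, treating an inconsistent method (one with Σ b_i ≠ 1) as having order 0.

b = (1/8, 3/8, 3/8, 1/8)
c = (0, 1/3, 2/3, 1)
Ac = (0, 0, 1/3, 1/3)
Σ b_i: 1/8·1 + 3/8·1 + 3/8·1 + 1/8·1 = 1 ✓
b·c: 3/8·1/3 + 3/8·2/3 + 1/8·1 = 1/2 ✓
b·c²: 3/8·1/9 + 3/8·4/9 + 1/8·1 = 1/3 ✓
b·Ac: 3/8·1/3 + 1/8·1/3 = 1/6 ✓
b·c³: 3/8·1/27 + 3/8·8/27 + 1/8·1 = 1/4 ✓
b·(c∘Ac): 3/8·2/9 + 1/8·1/3 = 1/8 ✓
b·Ac²: 3/8·1/9 + 1/8·1/3 = 1/12 ✓
b·A²c: 1/8·1/3 = 1/24 ✓; 4 stages ⇒ order 4.

4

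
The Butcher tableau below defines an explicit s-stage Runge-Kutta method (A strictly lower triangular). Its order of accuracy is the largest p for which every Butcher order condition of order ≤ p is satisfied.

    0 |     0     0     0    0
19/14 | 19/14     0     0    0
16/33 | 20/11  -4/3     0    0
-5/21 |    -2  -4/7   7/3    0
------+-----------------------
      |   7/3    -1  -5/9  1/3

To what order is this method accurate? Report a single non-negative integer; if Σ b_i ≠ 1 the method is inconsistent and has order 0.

0

b = (7/3, -1, -5/9, 1/3)
c = (0, 19/14, 16/33, -5/21)
Ac = (0, 0, -38/21, 1726/4851)
Σ b_i: 7/3·1 + (-1)·1 + (-5/9)·1 + 1/3·1 = 10/9 ≠ 1 ⇒ order 0.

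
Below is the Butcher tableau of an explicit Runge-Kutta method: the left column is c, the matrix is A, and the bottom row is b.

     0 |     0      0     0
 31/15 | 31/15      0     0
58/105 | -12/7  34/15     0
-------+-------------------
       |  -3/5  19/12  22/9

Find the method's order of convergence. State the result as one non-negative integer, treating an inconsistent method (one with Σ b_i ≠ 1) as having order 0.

b = (-3/5, 19/12, 22/9)
c = (0, 31/15, 58/105)
Ac = (0, 0, 1054/225)
Σ b_i: (-3/5)·1 + 19/12·1 + 22/9·1 = 617/180 ≠ 1 ⇒ order 0.

0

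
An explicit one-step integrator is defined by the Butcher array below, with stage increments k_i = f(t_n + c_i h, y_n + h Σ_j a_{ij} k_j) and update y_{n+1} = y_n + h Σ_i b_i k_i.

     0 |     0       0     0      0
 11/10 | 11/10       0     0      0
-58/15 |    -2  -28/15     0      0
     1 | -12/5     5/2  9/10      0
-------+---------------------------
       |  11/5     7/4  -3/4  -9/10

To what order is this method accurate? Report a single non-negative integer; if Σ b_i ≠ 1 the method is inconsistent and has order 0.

b = (11/5, 7/4, -3/4, -9/10)
c = (0, 11/10, -58/15, 1)
Ac = (0, 0, -154/75, -73/100)
Σ b_i: 11/5·1 + 7/4·1 + (-3/4)·1 + (-9/10)·1 = 23/10 ≠ 1 ⇒ order 0.

0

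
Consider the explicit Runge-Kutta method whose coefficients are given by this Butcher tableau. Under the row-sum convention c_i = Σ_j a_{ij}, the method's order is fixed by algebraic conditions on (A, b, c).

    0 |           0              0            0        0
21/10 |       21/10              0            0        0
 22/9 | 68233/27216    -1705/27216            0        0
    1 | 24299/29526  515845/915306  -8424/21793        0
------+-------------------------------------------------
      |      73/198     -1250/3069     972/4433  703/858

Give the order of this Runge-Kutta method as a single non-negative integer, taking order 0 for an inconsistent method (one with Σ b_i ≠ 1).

4

b = (73/198, -1250/3069, 972/4433, 703/858)
c = (0, 21/10, 22/9, 1)
Ac = (0, 0, -341/2592, 671/2812)
Σ b_i: 73/198·1 + (-1250/3069)·1 + 972/4433·1 + 703/858·1 = 1 ✓
b·c: (-1250/3069)·21/10 + 972/4433·22/9 + 703/858·1 = 1/2 ✓
b·c²: (-1250/3069)·441/100 + 972/4433·484/81 + 703/858·1 = 1/3 ✓
b·Ac: 972/4433·(-341/2592) + 703/858·671/2812 = 1/6 ✓
b·c³: (-1250/3069)·9261/1000 + 972/4433·10648/729 + 703/858·1 = 1/4 ✓
b·(c∘Ac): 972/4433·(-3751/11664) + 703/858·671/2812 = 1/8 ✓
b·Ac²: 972/4433·(-2387/8640) + 703/858·4939/28120 = 1/12 ✓
b·A²c: 703/858·143/2812 = 1/24 ✓; 4 stages ⇒ order 4.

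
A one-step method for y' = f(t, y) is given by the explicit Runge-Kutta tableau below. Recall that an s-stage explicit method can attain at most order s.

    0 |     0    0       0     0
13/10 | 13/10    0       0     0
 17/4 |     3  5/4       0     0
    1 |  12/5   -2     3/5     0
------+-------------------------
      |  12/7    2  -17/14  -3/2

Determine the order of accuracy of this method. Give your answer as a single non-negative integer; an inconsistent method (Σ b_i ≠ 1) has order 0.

1

b = (12/7, 2, -17/14, -3/2)
c = (0, 13/10, 17/4, 1)
Ac = (0, 0, 13/8, -1/20)
Σ b_i: 12/7·1 + 2·1 + (-17/14)·1 + (-3/2)·1 = 1 ✓
b·c: 2·13/10 + (-17/14)·17/4 + (-3/2)·1 = -1137/280 ≠ 1/2 ⇒ order 1.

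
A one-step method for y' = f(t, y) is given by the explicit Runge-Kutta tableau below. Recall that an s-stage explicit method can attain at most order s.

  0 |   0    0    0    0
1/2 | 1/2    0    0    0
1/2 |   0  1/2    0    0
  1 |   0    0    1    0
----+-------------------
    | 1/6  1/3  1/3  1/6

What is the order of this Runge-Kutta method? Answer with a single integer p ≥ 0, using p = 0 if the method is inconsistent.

4

b = (1/6, 1/3, 1/3, 1/6)
c = (0, 1/2, 1/2, 1)
Ac = (0, 0, 1/4, 1/2)
Σ b_i: 1/6·1 + 1/3·1 + 1/3·1 + 1/6·1 = 1 ✓
b·c: 1/3·1/2 + 1/3·1/2 + 1/6·1 = 1/2 ✓
b·c²: 1/3·1/4 + 1/3·1/4 + 1/6·1 = 1/3 ✓
b·Ac: 1/3·1/4 + 1/6·1/2 = 1/6 ✓
b·c³: 1/3·1/8 + 1/3·1/8 + 1/6·1 = 1/4 ✓
b·(c∘Ac): 1/3·1/8 + 1/6·1/2 = 1/8 ✓
b·Ac²: 1/3·1/8 + 1/6·1/4 = 1/12 ✓
b·A²c: 1/6·1/4 = 1/24 ✓; 4 stages ⇒ order 4.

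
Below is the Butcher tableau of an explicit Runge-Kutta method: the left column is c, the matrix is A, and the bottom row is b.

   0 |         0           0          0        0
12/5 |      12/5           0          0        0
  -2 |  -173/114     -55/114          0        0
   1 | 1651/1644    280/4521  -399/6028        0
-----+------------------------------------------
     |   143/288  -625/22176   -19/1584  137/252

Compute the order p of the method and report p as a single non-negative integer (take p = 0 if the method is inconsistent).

4

b = (143/288, -625/22176, -19/1584, 137/252)
c = (0, 12/5, -2, 1)
Ac = (0, 0, -22/19, 77/274)
Σ b_i: 143/288·1 + (-625/22176)·1 + (-19/1584)·1 + 137/252·1 = 1 ✓
b·c: (-625/22176)·12/5 + (-19/1584)·(-2) + 137/252·1 = 1/2 ✓
b·c²: (-625/22176)·144/25 + (-19/1584)·4 + 137/252·1 = 1/3 ✓
b·Ac: (-19/1584)·(-22/19) + 137/252·77/274 = 1/6 ✓
b·c³: (-625/22176)·1728/125 + (-19/1584)·(-8) + 137/252·1 = 1/4 ✓
b·(c∘Ac): (-19/1584)·44/19 + 137/252·77/274 = 1/8 ✓
b·Ac²: (-19/1584)·(-264/95) + 137/252·63/685 = 1/12 ✓
b·A²c: 137/252·21/274 = 1/24 ✓; 4 stages ⇒ order 4.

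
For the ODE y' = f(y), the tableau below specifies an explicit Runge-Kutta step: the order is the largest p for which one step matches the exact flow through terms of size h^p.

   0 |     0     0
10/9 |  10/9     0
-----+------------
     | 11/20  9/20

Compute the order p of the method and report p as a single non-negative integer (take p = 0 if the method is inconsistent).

b = (11/20, 9/20)
c = (0, 10/9)
Σ b_i: 11/20·1 + 9/20·1 = 1 ✓
b·c: 9/20·10/9 = 1/2 ✓; 2 stages ⇒ order 2.

2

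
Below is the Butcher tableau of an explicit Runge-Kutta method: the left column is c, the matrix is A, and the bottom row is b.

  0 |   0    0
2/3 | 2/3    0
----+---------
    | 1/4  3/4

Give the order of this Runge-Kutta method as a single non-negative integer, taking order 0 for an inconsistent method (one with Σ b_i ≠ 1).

b = (1/4, 3/4)
c = (0, 2/3)
Σ b_i: 1/4·1 + 3/4·1 = 1 ✓
b·c: 3/4·2/3 = 1/2 ✓; 2 stages ⇒ order 2.

2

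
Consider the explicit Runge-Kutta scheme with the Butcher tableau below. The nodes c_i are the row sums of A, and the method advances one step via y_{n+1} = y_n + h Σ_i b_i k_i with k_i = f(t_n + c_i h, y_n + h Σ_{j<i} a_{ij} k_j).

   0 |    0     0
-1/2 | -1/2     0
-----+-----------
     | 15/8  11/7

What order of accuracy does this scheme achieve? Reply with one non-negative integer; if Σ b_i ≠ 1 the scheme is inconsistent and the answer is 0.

b = (15/8, 11/7)
c = (0, -1/2)
Σ b_i: 15/8·1 + 11/7·1 = 193/56 ≠ 1 ⇒ order 0.

0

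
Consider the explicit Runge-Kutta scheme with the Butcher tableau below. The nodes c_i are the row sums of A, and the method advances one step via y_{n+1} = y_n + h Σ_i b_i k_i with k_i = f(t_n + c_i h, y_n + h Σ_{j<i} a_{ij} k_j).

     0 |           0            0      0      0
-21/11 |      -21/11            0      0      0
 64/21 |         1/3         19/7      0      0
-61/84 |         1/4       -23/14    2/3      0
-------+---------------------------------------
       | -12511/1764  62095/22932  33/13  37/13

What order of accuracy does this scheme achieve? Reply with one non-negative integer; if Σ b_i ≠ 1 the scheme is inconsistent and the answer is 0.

2

b = (-12511/1764, 62095/22932, 33/13, 37/13)
c = (0, -21/11, 64/21, -61/84)
Ac = (0, 0, -57/11, 7163/1386)
Σ b_i: (-12511/1764)·1 + 62095/22932·1 + 33/13·1 + 37/13·1 = 1 ✓
b·c: 62095/22932·(-21/11) + 33/13·64/21 + 37/13·(-61/84) = 1/2 ✓
b·c²: 62095/22932·441/121 + 33/13·4096/441 + 37/13·3721/7056 = 35261795/1009008 ≠ 1/3 ⇒ order 2.
b·Ac: 33/13·(-57/11) + 37/13·7163/1386 = 28025/18018 ≠ 1/6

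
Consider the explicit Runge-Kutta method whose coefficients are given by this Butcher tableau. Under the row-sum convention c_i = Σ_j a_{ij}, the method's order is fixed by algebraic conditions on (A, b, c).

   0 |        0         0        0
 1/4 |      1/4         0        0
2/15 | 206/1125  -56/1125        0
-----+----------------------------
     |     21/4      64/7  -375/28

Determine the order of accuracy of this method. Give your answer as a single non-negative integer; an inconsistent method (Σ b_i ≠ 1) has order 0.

3

b = (21/4, 64/7, -375/28)
c = (0, 1/4, 2/15)
Ac = (0, 0, -14/1125)
Σ b_i: 21/4·1 + 64/7·1 + (-375/28)·1 = 1 ✓
b·c: 64/7·1/4 + (-375/28)·2/15 = 1/2 ✓
b·c²: 64/7·1/16 + (-375/28)·4/225 = 1/3 ✓
b·Ac: (-375/28)·(-14/1125) = 1/6 ✓; 3 stages ⇒ order 3.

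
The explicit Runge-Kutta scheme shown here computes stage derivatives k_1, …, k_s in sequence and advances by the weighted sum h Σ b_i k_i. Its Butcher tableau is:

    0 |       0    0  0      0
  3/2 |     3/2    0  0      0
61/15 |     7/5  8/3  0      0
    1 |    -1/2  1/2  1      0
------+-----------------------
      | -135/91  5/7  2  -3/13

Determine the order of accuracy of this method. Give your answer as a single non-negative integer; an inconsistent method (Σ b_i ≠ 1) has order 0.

b = (-135/91, 5/7, 2, -3/13)
c = (0, 3/2, 61/15, 1)
Ac = (0, 0, 4, 289/60)
Σ b_i: (-135/91)·1 + 5/7·1 + 2·1 + (-3/13)·1 = 1 ✓
b·c: 5/7·3/2 + 2·61/15 + (-3/13)·1 = 24499/2730 ≠ 1/2 ⇒ order 1.

1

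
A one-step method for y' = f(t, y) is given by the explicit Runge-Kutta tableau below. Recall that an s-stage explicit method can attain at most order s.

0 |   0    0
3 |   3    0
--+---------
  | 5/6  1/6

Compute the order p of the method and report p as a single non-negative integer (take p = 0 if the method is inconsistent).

2

b = (5/6, 1/6)
c = (0, 3)
Σ b_i: 5/6·1 + 1/6·1 = 1 ✓
b·c: 1/6·3 = 1/2 ✓; 2 stages ⇒ order 2.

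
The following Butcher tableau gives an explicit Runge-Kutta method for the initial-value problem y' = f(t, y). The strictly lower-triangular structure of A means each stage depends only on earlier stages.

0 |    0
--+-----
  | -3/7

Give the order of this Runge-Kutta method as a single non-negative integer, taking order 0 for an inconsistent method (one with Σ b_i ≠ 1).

0

b = (-3/7)
c = (0)
Σ b_i: (-3/7)·1 = -3/7 ≠ 1 ⇒ order 0.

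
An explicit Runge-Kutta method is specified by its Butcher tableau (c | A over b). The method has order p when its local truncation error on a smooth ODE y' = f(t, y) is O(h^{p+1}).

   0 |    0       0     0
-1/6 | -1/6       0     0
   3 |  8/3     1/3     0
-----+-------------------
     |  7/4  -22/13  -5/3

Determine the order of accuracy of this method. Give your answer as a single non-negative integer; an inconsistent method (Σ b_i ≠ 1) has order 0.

b = (7/4, -22/13, -5/3)
c = (0, -1/6, 3)
Ac = (0, 0, -1/18)
Σ b_i: 7/4·1 + (-22/13)·1 + (-5/3)·1 = -251/156 ≠ 1 ⇒ order 0.

0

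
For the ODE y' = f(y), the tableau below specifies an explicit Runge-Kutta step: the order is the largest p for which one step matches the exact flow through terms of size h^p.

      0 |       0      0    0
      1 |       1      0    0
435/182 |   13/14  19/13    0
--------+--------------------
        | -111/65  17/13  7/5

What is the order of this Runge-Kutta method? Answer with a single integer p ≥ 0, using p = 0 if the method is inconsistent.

1

b = (-111/65, 17/13, 7/5)
c = (0, 1, 435/182)
Ac = (0, 0, 19/13)
Σ b_i: (-111/65)·1 + 17/13·1 + 7/5·1 = 1 ✓
b·c: 17/13·1 + 7/5·435/182 = 121/26 ≠ 1/2 ⇒ order 1.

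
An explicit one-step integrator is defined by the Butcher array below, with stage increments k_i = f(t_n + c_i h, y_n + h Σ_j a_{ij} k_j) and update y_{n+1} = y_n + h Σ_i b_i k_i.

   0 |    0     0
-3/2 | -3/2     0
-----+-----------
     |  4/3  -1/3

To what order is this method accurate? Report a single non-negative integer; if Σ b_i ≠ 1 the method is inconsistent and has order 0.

b = (4/3, -1/3)
c = (0, -3/2)
Σ b_i: 4/3·1 + (-1/3)·1 = 1 ✓
b·c: (-1/3)·(-3/2) = 1/2 ✓; 2 stages ⇒ order 2.

2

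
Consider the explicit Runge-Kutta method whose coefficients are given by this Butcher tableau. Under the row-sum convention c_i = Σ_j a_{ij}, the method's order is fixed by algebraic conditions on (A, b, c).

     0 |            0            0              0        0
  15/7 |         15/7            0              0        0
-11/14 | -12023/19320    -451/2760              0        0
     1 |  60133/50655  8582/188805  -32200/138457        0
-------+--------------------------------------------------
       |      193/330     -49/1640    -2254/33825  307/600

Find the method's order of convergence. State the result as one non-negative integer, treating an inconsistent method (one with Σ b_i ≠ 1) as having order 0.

4

b = (193/330, -49/1640, -2254/33825, 307/600)
c = (0, 15/7, -11/14, 1)
Ac = (0, 0, -451/1288, 86/307)
Σ b_i: 193/330·1 + (-49/1640)·1 + (-2254/33825)·1 + 307/600·1 = 1 ✓
b·c: (-49/1640)·15/7 + (-2254/33825)·(-11/14) + 307/600·1 = 1/2 ✓
b·c²: (-49/1640)·225/49 + (-2254/33825)·121/196 + 307/600·1 = 1/3 ✓
b·Ac: (-2254/33825)·(-451/1288) + 307/600·86/307 = 1/6 ✓
b·c³: (-49/1640)·3375/343 + (-2254/33825)·(-1331/2744) + 307/600·1 = 1/4 ✓
b·(c∘Ac): (-2254/33825)·4961/18032 + 307/600·86/307 = 1/8 ✓
b·Ac²: (-2254/33825)·(-6765/9016) + 307/600·20/307 = 1/12 ✓
b·A²c: 307/600·25/307 = 1/24 ✓; 4 stages ⇒ order 4.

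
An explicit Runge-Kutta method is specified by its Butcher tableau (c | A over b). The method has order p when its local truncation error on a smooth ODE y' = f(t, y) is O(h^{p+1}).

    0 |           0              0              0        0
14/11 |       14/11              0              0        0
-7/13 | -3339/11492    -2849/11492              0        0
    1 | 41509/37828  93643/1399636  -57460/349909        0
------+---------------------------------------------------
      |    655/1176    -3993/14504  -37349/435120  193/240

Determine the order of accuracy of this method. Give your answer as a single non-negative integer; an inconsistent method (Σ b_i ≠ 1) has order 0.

b = (655/1176, -3993/14504, -37349/435120, 193/240)
c = (0, 14/11, -7/13, 1)
Ac = (0, 0, -1813/5746, 67/386)
Σ b_i: 655/1176·1 + (-3993/14504)·1 + (-37349/435120)·1 + 193/240·1 = 1 ✓
b·c: (-3993/14504)·14/11 + (-37349/435120)·(-7/13) + 193/240·1 = 1/2 ✓
b·c²: (-3993/14504)·196/121 + (-37349/435120)·49/169 + 193/240·1 = 1/3 ✓
b·Ac: (-37349/435120)·(-1813/5746) + 193/240·67/386 = 1/6 ✓
b·c³: (-3993/14504)·2744/1331 + (-37349/435120)·(-343/2197) + 193/240·1 = 1/4 ✓
b·(c∘Ac): (-37349/435120)·12691/74698 + 193/240·67/386 = 1/8 ✓
b·Ac²: (-37349/435120)·(-12691/31603) + 193/240·129/2123 = 1/12 ✓
b·A²c: 193/240·10/193 = 1/24 ✓; 4 stages ⇒ order 4.

4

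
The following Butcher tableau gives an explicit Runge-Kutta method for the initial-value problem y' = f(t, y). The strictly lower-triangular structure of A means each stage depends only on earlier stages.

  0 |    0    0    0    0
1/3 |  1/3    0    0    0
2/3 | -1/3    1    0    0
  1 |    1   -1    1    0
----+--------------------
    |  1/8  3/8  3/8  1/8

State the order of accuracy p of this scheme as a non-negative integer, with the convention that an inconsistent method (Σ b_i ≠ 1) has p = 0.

b = (1/8, 3/8, 3/8, 1/8)
c = (0, 1/3, 2/3, 1)
Ac = (0, 0, 1/3, 1/3)
Σ b_i: 1/8·1 + 3/8·1 + 3/8·1 + 1/8·1 = 1 ✓
b·c: 3/8·1/3 + 3/8·2/3 + 1/8·1 = 1/2 ✓
b·c²: 3/8·1/9 + 3/8·4/9 + 1/8·1 = 1/3 ✓
b·Ac: 3/8·1/3 + 1/8·1/3 = 1/6 ✓
b·c³: 3/8·1/27 + 3/8·8/27 + 1/8·1 = 1/4 ✓
b·(c∘Ac): 3/8·2/9 + 1/8·1/3 = 1/8 ✓
b·Ac²: 3/8·1/9 + 1/8·1/3 = 1/12 ✓
b·A²c: 1/8·1/3 = 1/24 ✓; 4 stages ⇒ order 4.

4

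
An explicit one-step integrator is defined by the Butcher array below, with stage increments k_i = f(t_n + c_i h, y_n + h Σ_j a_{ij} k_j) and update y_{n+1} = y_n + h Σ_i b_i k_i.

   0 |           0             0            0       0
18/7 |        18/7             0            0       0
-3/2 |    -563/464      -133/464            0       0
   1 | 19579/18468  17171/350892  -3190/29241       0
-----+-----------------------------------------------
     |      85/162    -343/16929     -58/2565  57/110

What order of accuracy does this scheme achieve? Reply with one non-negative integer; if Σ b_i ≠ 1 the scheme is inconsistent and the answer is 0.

b = (85/162, -343/16929, -58/2565, 57/110)
c = (0, 18/7, -3/2, 1)
Ac = (0, 0, -171/232, 11/38)
Σ b_i: 85/162·1 + (-343/16929)·1 + (-58/2565)·1 + 57/110·1 = 1 ✓
b·c: (-343/16929)·18/7 + (-58/2565)·(-3/2) + 57/110·1 = 1/2 ✓
b·c²: (-343/16929)·324/49 + (-58/2565)·9/4 + 57/110·1 = 1/3 ✓
b·Ac: (-58/2565)·(-171/232) + 57/110·11/38 = 1/6 ✓
b·c³: (-343/16929)·5832/343 + (-58/2565)·(-27/8) + 57/110·1 = 1/4 ✓
b·(c∘Ac): (-58/2565)·513/464 + 57/110·11/38 = 1/8 ✓
b·Ac²: (-58/2565)·(-1539/812) + 57/110·187/2394 = 1/12 ✓
b·A²c: 57/110·55/684 = 1/24 ✓; 4 stages ⇒ order 4.

4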